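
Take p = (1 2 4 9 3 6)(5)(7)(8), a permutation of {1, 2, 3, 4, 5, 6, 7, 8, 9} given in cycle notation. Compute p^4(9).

2

9 lies in the 6-cycle (1 2 4 9 3 6).
Advancing 4 steps from 9: 9 → 3 → 6 → 1 → 2.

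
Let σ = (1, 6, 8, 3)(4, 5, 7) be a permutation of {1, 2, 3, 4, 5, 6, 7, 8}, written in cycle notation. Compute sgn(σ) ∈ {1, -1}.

-1

The cycle lengths are 4, 3, 1.
A cycle is odd iff its length is even; σ has 1 even-length cycle, so sgn(σ) = (−1)^1 and σ is odd.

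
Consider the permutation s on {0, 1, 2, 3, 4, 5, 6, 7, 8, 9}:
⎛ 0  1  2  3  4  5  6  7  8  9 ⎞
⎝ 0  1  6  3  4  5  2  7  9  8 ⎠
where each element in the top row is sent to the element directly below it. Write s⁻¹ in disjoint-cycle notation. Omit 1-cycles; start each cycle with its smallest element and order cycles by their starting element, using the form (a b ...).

(2 6)(8 9)

First write s in disjoint cycles: (2 6)(8 9).
Reversing each cycle (and rotating so the smallest element leads) gives s⁻¹ = (2 6)(8 9).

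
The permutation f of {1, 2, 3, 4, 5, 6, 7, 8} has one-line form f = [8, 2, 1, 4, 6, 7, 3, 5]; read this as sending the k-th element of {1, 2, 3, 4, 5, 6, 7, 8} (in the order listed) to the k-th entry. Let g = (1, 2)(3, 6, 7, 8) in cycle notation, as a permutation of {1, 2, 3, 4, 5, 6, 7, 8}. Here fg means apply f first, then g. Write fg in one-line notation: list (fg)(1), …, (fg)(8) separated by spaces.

Chase each element through f then g: 1 → 8 → 3; 2 → 2 → 1; 3 → 1 → 2; 4 → 4 → 4; 5 → 6 → 7; 6 → 7 → 8; 7 → 3 → 6; 8 → 5 → 5.
Collecting the images, fg = [3 1 2 4 7 8 6 5].

3 1 2 4 7 8 6 5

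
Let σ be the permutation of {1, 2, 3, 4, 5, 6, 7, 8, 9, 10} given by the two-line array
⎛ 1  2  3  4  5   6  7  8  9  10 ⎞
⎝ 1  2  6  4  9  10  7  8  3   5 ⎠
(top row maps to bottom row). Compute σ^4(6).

Tracing 6 → 10 → … returns to 6 after 5 steps, so 6 lies in a 5-cycle (3 6 10 5 9).
Stepping 4 places around the cycle: 6 → 10 → 5 → 9 → 3.

3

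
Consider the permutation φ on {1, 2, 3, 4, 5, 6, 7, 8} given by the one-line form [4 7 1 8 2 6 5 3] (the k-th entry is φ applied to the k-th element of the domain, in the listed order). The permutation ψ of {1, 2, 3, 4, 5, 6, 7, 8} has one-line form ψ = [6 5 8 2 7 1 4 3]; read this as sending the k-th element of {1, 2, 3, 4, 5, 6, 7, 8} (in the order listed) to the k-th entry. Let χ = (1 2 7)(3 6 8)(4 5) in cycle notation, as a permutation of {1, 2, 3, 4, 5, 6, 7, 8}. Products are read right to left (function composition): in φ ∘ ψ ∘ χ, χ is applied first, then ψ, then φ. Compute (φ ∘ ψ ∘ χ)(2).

8

Chase 2: χ(2) = 7; ψ(7) = 4; φ(4) = 8. Hence (φ ∘ ψ ∘ χ)(2) = 8.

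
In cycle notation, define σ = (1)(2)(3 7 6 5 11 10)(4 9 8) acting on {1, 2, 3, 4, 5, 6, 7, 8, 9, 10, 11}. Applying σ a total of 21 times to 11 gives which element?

11 lies in the 6-cycle (3 7 6 5 11 10).
Powers repeat with period 6 on this cycle, and 21 mod 6 = 3, so σ^21(11) = σ^3(11).
Advancing 3 steps from 11: 11 → 10 → 3 → 7.

7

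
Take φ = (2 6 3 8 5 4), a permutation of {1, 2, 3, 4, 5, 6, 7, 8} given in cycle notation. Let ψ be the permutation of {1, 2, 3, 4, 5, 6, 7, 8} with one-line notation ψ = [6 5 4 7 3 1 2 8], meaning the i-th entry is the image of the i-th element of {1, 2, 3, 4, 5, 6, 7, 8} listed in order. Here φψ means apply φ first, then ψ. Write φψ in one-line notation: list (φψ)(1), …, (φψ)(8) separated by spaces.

(φψ)(x) = ψ(φ(x)). Computing each image: ψ(φ(1)) = ψ(1) = 6, ψ(φ(2)) = ψ(6) = 1, ψ(φ(3)) = ψ(8) = 8, ψ(φ(4)) = ψ(2) = 5, ψ(φ(5)) = ψ(4) = 7, ψ(φ(6)) = ψ(3) = 4, ψ(φ(7)) = ψ(7) = 2, ψ(φ(8)) = ψ(5) = 3.
Hence φψ = [6 1 8 5 7 4 2 3].

6 1 8 5 7 4 2 3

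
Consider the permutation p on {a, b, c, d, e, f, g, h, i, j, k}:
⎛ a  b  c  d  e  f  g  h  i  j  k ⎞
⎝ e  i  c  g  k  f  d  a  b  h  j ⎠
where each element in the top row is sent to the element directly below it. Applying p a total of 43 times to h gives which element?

k

Tracing h → a → … returns to h after 5 steps, so h lies in a 5-cycle (a e k j h).
Since the cycle has length 5, p^43 acts on it the same as p^3 (43 mod 5 = 3).
Stepping 3 places around the cycle: h → a → e → k.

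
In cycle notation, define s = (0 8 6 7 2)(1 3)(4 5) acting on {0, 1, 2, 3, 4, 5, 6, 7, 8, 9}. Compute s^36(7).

7 lies in the 5-cycle (0 8 6 7 2).
Powers repeat with period 5 on this cycle, and 36 mod 5 = 1, so s^36(7) = s^1(7).
Stepping 1 place around the cycle: 7 → 2.

2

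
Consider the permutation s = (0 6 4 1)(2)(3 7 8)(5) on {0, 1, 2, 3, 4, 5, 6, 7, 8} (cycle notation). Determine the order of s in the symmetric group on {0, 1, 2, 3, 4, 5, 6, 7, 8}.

12

The disjoint cycles have lengths 4, 3, 1, 1.
Since disjoint cycles commute, ord(s) = lcm(4, 3) = 12.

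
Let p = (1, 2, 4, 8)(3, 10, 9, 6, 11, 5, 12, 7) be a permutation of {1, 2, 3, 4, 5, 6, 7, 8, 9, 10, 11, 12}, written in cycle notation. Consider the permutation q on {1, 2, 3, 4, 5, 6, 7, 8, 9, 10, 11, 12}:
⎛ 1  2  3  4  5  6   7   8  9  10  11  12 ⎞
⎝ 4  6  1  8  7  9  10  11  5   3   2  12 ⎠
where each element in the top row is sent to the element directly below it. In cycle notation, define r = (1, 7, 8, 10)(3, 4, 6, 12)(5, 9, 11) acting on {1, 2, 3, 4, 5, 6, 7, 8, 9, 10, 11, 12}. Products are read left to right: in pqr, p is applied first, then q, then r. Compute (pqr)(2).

(pqr)(2) = r(q(p(2))). p(2) = 4, then q(4) = 8, then r(8) = 10, so the result is 10.

10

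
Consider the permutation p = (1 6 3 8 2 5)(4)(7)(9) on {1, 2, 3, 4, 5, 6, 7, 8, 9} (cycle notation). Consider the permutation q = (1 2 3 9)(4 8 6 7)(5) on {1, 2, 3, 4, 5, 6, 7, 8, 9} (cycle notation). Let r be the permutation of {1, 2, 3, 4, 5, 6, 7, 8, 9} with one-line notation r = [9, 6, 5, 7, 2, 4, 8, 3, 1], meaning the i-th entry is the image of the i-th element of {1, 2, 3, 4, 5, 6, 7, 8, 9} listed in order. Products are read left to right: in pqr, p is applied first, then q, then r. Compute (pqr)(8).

(pqr)(8) = r(q(p(8))). p(8) = 2, then q(2) = 3, then r(3) = 5, so the result is 5.

5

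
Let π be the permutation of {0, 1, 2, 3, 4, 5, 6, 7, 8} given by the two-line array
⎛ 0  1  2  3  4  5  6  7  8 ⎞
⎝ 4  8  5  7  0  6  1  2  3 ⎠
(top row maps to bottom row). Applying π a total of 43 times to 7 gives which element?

2

Tracing 7 → 2 → … returns to 7 after 7 steps, so 7 lies in a 7-cycle (1 8 3 7 2 5 6).
On a 7-cycle, π^7 is the identity, so π^43 = π^1 there (43 ≡ 1 mod 7).
Stepping 1 place around the cycle: 7 → 2.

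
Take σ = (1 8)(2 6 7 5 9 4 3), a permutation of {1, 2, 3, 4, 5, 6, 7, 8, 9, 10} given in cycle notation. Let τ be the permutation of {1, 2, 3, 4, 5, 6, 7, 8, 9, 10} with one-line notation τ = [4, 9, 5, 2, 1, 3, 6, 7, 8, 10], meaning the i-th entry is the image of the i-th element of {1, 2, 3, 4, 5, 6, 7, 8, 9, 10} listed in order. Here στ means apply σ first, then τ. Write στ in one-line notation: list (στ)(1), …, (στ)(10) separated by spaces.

7 3 9 5 8 6 1 4 2 10

(στ)(x) = τ(σ(x)). Computing each image: τ(σ(1)) = τ(8) = 7, τ(σ(2)) = τ(6) = 3, τ(σ(3)) = τ(2) = 9, τ(σ(4)) = τ(3) = 5, τ(σ(5)) = τ(9) = 8, τ(σ(6)) = τ(7) = 6, τ(σ(7)) = τ(5) = 1, τ(σ(8)) = τ(1) = 4, τ(σ(9)) = τ(4) = 2, τ(σ(10)) = τ(10) = 10.
Hence στ = [7 3 9 5 8 6 1 4 2 10].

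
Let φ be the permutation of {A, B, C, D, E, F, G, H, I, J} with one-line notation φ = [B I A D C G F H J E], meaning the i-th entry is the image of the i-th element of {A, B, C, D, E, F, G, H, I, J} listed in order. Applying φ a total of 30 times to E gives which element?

E

Tracing E → C → … returns to E after 6 steps, so E lies in a 6-cycle (A B I J E C).
On a 6-cycle, φ^6 is the identity, so φ^30 = φ^0 there (30 ≡ 0 mod 6).
So φ^30(E) = E.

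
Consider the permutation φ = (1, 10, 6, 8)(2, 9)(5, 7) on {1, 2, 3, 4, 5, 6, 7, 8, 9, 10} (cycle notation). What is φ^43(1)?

1 lies in the 4-cycle (1, 10, 6, 8).
Since the cycle has length 4, φ^43 acts on it the same as φ^3 (43 mod 4 = 3).
Stepping 3 places around the cycle: 1 → 10 → 6 → 8.

8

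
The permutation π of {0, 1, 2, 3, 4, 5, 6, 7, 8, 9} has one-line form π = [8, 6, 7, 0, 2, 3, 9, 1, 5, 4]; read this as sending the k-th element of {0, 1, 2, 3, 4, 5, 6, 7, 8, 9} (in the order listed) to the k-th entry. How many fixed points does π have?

No element satisfies π(x) = x, so there are 0 fixed points.

0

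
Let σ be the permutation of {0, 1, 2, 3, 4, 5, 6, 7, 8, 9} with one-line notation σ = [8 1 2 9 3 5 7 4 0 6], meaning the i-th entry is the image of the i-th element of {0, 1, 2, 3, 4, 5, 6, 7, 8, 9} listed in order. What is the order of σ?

10

The disjoint-cycle form of σ has cycle lengths 5, 2, 1, 1, 1.
The order is lcm(5, 2) = 10.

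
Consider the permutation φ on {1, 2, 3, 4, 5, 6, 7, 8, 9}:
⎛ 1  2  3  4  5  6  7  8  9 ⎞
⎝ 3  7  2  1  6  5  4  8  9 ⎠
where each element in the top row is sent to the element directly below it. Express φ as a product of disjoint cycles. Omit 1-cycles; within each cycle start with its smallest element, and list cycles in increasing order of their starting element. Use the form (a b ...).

(1 3 2 7 4)(5 6)

Start at 1 and follow images: 1 → 3 → 2 → 7 → 4 → 1, giving the cycle (1 3 2 7 4).
Repeating from the next unused element and collecting all non-trivial cycles gives (1 3 2 7 4)(5 6).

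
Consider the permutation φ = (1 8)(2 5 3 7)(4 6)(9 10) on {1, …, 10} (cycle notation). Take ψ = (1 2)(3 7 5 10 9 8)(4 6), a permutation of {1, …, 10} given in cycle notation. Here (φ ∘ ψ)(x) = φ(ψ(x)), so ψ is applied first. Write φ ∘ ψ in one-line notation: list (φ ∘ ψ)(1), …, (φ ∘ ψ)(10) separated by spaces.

5 8 2 4 9 6 3 7 1 10

Chase each element through ψ then φ: 1 → 2 → 5; 2 → 1 → 8; 3 → 7 → 2; 4 → 6 → 4; 5 → 10 → 9; 6 → 4 → 6; 7 → 5 → 3; 8 → 3 → 7; 9 → 8 → 1; 10 → 9 → 10.
So φ ∘ ψ in one-line form is 5 8 2 4 9 6 3 7 1 10.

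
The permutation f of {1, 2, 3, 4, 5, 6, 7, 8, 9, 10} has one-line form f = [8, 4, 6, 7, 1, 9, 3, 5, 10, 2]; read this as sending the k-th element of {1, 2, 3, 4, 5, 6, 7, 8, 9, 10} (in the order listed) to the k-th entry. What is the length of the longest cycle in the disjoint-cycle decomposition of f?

7

Decomposing into disjoint cycles gives (1, 8, 5)(2, 4, 7, 3, 6, 9, 10); the longest has length 7.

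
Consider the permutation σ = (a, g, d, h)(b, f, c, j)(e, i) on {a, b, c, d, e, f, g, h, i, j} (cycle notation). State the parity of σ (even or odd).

The cycle lengths are 4, 4, 2.
A cycle is odd iff its length is even; σ has 3 even-length cycles, so sgn(σ) = (−1)^3 and σ is odd.

odd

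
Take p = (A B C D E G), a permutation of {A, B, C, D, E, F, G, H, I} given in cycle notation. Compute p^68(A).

A lies in the 6-cycle (A B C D E G).
Since the cycle has length 6, p^68 acts on it the same as p^2 (68 mod 6 = 2).
Advancing 2 steps from A: A → B → C.

C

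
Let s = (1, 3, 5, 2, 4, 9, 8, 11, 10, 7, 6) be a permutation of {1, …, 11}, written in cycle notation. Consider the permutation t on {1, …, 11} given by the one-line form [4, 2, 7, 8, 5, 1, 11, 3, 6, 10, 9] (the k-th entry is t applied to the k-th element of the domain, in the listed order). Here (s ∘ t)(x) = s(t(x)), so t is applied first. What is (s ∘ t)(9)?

1

(s ∘ t)(9) = s(t(9)). t(9) = 6, then s(6) = 1. So (s ∘ t)(9) = 1.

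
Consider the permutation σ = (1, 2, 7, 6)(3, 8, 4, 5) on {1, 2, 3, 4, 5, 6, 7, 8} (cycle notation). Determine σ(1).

Within (1, 2, 7, 6), 1 ↦ 2.

2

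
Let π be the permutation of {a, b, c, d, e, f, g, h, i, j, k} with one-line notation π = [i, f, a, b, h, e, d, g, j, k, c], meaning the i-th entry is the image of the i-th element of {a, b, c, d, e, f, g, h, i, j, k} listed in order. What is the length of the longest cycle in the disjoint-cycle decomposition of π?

Decomposing into disjoint cycles gives (a i j k c)(b f e h g d); the longest has length 6.

6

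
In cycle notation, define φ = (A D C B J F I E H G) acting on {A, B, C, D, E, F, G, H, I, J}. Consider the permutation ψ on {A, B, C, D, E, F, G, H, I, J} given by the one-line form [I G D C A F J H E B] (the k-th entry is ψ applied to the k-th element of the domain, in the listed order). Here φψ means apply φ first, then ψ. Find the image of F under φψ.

φ(F) = I, then ψ(I) = E; composing gives (φψ)(F) = E.

E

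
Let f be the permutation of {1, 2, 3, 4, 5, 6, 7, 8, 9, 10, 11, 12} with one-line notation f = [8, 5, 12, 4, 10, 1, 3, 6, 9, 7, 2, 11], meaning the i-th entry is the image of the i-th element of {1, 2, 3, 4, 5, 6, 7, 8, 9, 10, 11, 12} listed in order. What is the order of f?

21

The disjoint-cycle form of f has cycle lengths 7, 3, 1, 1.
Since disjoint cycles commute, ord(f) = lcm(7, 3) = 21.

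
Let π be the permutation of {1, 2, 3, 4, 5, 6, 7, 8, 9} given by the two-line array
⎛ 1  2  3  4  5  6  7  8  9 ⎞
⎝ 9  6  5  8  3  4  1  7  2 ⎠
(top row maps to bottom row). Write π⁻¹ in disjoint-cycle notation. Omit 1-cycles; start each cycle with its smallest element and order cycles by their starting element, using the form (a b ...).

First write π in disjoint cycles: (1 9 2 6 4 8 7)(3 5).
The inverse reverses every cycle; in canonical form, π⁻¹ = (1 7 8 4 6 2 9)(3 5).

(1 7 8 4 6 2 9)(3 5)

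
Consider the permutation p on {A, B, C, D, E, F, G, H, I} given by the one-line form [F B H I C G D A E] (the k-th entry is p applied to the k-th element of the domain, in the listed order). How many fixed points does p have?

The fixed points (elements with p(x) = x) are {B}, so there is 1.

1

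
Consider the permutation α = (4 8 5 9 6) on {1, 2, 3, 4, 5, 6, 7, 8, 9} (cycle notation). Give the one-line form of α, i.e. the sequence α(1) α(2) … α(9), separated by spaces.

1 2 3 8 9 4 7 5 6

Each element maps to the next entry in its cycle (wrapping to the front): 1→1, 2→2, 3→3, 4→8, 5→9, 6→4, 7→7, 8→5, 9→6.
Listing these in domain order gives 1 2 3 8 9 4 7 5 6.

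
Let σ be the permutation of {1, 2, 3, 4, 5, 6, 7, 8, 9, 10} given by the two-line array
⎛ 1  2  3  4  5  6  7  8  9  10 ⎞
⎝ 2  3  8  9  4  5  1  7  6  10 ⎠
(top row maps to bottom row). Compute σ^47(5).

6

Tracing 5 → 4 → … returns to 5 after 4 steps, so 5 lies in a 4-cycle (4 9 6 5).
Powers repeat with period 4 on this cycle, and 47 mod 4 = 3, so σ^47(5) = σ^3(5).
Advancing 3 steps from 5: 5 → 4 → 9 → 6.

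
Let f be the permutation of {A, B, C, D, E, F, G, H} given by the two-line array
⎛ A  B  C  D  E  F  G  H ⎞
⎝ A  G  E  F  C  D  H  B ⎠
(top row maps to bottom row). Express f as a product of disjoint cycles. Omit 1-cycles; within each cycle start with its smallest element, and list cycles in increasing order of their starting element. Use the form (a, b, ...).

From B: B → G → H → B, closing the cycle (B, G, H).
Repeating from the next unused element and collecting all non-trivial cycles gives (B, G, H)(C, E)(D, F).

(B, G, H)(C, E)(D, F)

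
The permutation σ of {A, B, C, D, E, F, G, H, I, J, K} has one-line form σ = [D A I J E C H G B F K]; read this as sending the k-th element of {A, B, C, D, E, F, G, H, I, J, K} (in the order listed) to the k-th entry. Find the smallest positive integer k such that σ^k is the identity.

Decomposing into disjoint cycles gives cycle lengths 7, 2, 1, 1.
Since disjoint cycles commute, ord(σ) = lcm(7, 2) = 14.

14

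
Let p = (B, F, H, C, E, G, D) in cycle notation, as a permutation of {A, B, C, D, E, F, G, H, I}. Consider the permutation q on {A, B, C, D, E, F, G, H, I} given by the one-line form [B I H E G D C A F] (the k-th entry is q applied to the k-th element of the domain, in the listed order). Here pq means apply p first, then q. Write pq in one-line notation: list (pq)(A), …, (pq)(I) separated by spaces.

B D G I C A E H F

Chase each element through p then q: A → A → B; B → F → D; C → E → G; D → B → I; E → G → C; F → H → A; G → D → E; H → C → H; I → I → F.
Collecting the images, pq = [B D G I C A E H F].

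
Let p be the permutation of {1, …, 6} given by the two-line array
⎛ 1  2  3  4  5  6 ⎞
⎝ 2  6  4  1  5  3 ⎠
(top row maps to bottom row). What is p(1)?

The entry below 1 in the array is 2, so p(1) = 2.

2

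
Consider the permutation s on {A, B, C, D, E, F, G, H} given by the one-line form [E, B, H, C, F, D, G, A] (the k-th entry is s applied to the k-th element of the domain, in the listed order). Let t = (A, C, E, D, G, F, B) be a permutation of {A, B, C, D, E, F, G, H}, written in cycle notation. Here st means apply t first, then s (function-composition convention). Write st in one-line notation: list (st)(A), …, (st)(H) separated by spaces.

For each element, apply t then s: A → C → H; B → A → E; C → E → F; D → G → G; E → D → C; F → B → B; G → F → D; H → H → A.
Collecting the images, st = [H E F G C B D A].

H E F G C B D A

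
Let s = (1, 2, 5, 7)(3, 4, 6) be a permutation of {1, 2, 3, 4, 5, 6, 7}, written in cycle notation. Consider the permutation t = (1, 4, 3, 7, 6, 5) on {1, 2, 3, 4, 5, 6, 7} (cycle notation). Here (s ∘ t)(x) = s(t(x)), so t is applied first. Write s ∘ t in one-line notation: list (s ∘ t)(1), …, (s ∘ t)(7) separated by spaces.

6 5 1 4 2 7 3

Chase each element through t then s: 1 → 4 → 6; 2 → 2 → 5; 3 → 7 → 1; 4 → 3 → 4; 5 → 1 → 2; 6 → 5 → 7; 7 → 6 → 3.
Collecting the images, s ∘ t = [6 5 1 4 2 7 3].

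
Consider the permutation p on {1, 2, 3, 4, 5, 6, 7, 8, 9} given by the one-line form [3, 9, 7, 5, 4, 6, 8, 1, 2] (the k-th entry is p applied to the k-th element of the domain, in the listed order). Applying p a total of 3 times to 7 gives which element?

3

Tracing 7 → 8 → … returns to 7 after 4 steps, so 7 lies in a 4-cycle (1, 3, 7, 8).
Advancing 3 steps from 7: 7 → 8 → 1 → 3.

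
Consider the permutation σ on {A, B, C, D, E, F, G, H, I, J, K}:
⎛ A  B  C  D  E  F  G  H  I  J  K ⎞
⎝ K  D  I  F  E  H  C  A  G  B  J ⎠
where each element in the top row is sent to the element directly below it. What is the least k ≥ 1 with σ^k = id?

21

Writing σ as disjoint cycles, the cycle lengths are 7, 3, 1.
Since disjoint cycles commute, ord(σ) = lcm(7, 3) = 21.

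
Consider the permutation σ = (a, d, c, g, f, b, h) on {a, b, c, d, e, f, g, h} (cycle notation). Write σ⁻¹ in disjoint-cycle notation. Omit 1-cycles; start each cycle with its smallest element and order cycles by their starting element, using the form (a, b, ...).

(a, h, b, f, g, c, d)

If σ sends a → b within a cycle, σ⁻¹ sends b → a; equivalently, reverse each cycle.
Reversing each cycle of σ and rotating so the smallest element leads gives (a, h, b, f, g, c, d).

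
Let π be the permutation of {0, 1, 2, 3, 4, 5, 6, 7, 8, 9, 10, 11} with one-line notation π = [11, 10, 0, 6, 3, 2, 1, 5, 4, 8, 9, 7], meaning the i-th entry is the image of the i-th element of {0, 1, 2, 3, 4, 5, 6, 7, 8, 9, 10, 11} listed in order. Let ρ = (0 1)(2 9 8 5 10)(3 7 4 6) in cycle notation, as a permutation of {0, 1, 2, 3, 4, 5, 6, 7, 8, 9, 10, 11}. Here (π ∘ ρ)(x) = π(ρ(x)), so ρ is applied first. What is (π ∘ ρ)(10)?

0

First apply ρ: ρ(10) = 2, then π(2) = 0. Thus (π ∘ ρ)(10) = 0.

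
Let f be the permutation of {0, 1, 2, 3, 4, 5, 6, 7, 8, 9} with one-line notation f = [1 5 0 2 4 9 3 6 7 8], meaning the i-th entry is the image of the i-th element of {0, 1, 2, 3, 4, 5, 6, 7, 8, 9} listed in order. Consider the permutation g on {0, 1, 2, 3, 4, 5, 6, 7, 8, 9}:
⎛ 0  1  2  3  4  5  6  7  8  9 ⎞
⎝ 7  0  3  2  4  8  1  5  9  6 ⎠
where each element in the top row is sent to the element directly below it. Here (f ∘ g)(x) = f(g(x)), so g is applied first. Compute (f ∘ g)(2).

2

First apply g: g(2) = 3, then f(3) = 2. Thus (f ∘ g)(2) = 2.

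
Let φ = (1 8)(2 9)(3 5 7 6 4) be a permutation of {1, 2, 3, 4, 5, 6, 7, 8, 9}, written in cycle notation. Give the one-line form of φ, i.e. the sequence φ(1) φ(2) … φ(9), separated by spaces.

Reading each image from the cycles: 1→8, 2→9, 3→5, 4→3, 5→7, 6→4, 7→6, 8→1, 9→2.
So the one-line form is 8 9 5 3 7 4 6 1 2.

8 9 5 3 7 4 6 1 2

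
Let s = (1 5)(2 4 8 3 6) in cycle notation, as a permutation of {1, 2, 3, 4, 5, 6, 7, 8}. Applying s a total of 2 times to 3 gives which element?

3 lies in the 5-cycle (2 4 8 3 6).
Advancing 2 steps from 3: 3 → 6 → 2.

2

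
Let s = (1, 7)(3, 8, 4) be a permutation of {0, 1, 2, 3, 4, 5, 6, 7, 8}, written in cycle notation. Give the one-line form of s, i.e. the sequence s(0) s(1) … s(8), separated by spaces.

Reading each image from the cycles: 0↦0, 1↦7, 2↦2, 3↦8, 4↦3, 5↦5, 6↦6, 7↦1, 8↦4.
So the one-line form is 0 7 2 8 3 5 6 1 4.

0 7 2 8 3 5 6 1 4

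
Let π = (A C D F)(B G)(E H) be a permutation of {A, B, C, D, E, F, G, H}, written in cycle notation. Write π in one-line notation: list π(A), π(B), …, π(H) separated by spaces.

Image by image: A↦C, B↦G, C↦D, D↦F, E↦H, F↦A, G↦B, H↦E.
So the one-line form is C G D F H A B E.

C G D F H A B E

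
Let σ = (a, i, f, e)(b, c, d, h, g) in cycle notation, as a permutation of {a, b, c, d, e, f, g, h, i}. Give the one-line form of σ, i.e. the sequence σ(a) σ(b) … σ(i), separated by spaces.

Reading each image from the cycles: a→i, b→c, c→d, d→h, e→a, f→e, g→b, h→g, i→f.
So the one-line form is i c d h a e b g f.

i c d h a e b g f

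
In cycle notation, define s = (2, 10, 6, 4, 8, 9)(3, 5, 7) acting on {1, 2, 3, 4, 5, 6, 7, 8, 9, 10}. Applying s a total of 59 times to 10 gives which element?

2

10 lies in the 6-cycle (2, 10, 6, 4, 8, 9).
On a 6-cycle, s^6 is the identity, so s^59 = s^5 there (59 ≡ 5 mod 6).
Stepping 5 places around the cycle: 10 → 6 → 4 → 8 → 9 → 2.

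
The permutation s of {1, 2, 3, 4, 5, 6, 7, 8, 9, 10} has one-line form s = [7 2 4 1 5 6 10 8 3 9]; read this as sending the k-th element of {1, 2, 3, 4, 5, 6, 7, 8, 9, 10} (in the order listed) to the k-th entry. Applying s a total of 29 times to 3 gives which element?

9

Tracing 3 → 4 → … returns to 3 after 6 steps, so 3 lies in a 6-cycle (1, 7, 10, 9, 3, 4).
On a 6-cycle, s^6 is the identity, so s^29 = s^5 there (29 ≡ 5 mod 6).
Stepping 5 places around the cycle: 3 → 4 → 1 → 7 → 10 → 9.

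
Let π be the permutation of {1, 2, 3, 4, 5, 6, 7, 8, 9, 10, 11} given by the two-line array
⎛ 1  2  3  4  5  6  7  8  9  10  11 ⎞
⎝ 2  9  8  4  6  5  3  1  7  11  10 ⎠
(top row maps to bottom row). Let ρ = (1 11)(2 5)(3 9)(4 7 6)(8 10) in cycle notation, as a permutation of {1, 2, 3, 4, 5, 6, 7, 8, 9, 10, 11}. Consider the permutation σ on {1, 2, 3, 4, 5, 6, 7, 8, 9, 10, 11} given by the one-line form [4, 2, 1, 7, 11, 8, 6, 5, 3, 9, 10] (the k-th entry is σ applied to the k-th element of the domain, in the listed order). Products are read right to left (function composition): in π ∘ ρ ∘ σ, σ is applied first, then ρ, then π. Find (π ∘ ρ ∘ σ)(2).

(π ∘ ρ ∘ σ)(2) = π(ρ(σ(2))). σ(2) = 2, then ρ(2) = 5, then π(5) = 6, so the result is 6.

6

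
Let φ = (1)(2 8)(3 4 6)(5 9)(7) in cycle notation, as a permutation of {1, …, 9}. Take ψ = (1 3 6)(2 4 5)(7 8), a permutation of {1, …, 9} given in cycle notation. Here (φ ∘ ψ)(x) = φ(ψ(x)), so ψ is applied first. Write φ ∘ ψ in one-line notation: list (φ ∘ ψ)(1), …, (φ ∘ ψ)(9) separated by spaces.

4 6 3 9 8 1 2 7 5

(φ ∘ ψ)(x) = φ(ψ(x)). Computing each image: φ(ψ(1)) = φ(3) = 4, φ(ψ(2)) = φ(4) = 6, φ(ψ(3)) = φ(6) = 3, φ(ψ(4)) = φ(5) = 9, φ(ψ(5)) = φ(2) = 8, φ(ψ(6)) = φ(1) = 1, φ(ψ(7)) = φ(8) = 2, φ(ψ(8)) = φ(7) = 7, φ(ψ(9)) = φ(9) = 5.
Hence φ ∘ ψ = [4 6 3 9 8 1 2 7 5].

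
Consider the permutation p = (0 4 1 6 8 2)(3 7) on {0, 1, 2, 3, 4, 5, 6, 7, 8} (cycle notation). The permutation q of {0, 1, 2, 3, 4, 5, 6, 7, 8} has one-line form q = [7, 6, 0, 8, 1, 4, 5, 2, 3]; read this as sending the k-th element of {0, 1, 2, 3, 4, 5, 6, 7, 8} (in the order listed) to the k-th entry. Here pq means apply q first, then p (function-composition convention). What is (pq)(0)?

(pq)(0) = p(q(0)). q(0) = 7, then p(7) = 3. So (pq)(0) = 3.

3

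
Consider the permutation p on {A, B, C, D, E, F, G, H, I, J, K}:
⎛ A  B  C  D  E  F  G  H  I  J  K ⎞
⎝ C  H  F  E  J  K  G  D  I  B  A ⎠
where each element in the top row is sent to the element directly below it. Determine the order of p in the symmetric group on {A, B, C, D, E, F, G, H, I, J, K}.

The disjoint-cycle form of p has cycle lengths 5, 4, 1, 1.
Since disjoint cycles commute, ord(p) = lcm(5, 4) = 20.

20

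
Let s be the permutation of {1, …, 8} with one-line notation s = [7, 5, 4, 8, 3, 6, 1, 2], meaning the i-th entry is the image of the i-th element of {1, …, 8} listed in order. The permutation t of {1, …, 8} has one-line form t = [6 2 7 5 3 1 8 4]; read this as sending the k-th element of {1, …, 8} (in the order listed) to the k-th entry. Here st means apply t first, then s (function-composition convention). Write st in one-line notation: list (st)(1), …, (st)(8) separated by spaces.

(st)(x) = s(t(x)). Computing each image: s(t(1)) = s(6) = 6, s(t(2)) = s(2) = 5, s(t(3)) = s(7) = 1, s(t(4)) = s(5) = 3, s(t(5)) = s(3) = 4, s(t(6)) = s(1) = 7, s(t(7)) = s(8) = 2, s(t(8)) = s(4) = 8.
Hence st = [6 5 1 3 4 7 2 8].

6 5 1 3 4 7 2 8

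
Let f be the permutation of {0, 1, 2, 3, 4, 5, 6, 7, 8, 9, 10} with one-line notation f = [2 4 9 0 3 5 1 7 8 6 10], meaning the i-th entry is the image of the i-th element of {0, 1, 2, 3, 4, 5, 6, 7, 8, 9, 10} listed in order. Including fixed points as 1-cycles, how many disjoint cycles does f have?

5

The cycle decomposition is (0, 2, 9, 6, 1, 4, 3)(5)(7)(8)(10), which has 5 cycles (counting 1-cycles).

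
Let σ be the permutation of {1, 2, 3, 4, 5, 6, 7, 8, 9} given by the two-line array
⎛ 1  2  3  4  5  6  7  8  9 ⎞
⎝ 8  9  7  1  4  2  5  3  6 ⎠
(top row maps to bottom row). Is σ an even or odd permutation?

odd

In disjoint-cycle form the cycle lengths are 6, 3.
A cycle is odd iff its length is even; σ has 1 even-length cycle, so sgn(σ) = (−1)^1 and σ is odd.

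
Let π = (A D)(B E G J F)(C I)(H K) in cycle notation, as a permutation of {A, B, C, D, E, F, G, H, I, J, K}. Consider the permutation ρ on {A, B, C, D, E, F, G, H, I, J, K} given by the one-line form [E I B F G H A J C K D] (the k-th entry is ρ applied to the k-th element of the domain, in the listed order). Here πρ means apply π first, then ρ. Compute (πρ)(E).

π(E) = G, then ρ(G) = A; composing gives (πρ)(E) = A.

A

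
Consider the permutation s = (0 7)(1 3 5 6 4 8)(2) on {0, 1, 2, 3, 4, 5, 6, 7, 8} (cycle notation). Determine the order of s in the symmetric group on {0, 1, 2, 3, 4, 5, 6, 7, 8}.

The cycle type of s is (6, 2, 1).
The order is lcm(6, 2) = 6.

6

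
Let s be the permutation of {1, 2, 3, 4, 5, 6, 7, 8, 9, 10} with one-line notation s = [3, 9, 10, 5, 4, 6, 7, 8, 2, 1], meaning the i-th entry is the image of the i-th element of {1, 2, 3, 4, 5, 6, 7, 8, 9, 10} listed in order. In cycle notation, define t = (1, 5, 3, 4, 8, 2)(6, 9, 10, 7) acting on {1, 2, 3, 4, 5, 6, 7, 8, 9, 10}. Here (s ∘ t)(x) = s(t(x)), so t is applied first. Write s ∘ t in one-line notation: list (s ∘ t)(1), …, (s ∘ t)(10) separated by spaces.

For each element, apply t then s: 1 → 5 → 4; 2 → 1 → 3; 3 → 4 → 5; 4 → 8 → 8; 5 → 3 → 10; 6 → 9 → 2; 7 → 6 → 6; 8 → 2 → 9; 9 → 10 → 1; 10 → 7 → 7.
So s ∘ t in one-line form is 4 3 5 8 10 2 6 9 1 7.

4 3 5 8 10 2 6 9 1 7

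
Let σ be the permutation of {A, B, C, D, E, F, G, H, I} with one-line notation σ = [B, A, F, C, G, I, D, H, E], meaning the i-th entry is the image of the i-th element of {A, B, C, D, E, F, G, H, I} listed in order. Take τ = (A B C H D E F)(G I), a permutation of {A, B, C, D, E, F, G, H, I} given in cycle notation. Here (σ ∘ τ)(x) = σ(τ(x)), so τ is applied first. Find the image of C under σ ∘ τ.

H

τ(C) = H, then σ(H) = H; composing gives (σ ∘ τ)(C) = H.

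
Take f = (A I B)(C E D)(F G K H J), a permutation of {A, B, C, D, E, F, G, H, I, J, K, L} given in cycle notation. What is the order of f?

The disjoint cycles have lengths 5, 3, 3, 1.
The order is lcm(5, 3, 3) = 15.

15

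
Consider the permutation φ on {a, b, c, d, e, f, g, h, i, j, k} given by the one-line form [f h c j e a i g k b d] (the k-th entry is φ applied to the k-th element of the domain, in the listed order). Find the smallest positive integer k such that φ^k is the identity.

14

The disjoint-cycle form of φ has cycle lengths 7, 2, 1, 1.
The order of φ is the least common multiple of its cycle lengths: lcm(7, 2) = 14.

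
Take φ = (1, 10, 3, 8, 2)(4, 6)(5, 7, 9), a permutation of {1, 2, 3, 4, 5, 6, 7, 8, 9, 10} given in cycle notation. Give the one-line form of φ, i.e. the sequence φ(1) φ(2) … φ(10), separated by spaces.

10 1 8 6 7 4 9 2 5 3

Each element maps to the next entry in its cycle (wrapping to the front): 1→10, 2→1, 3→8, 4→6, 5→7, 6→4, 7→9, 8→2, 9→5, 10→3.
So the one-line form is 10 1 8 6 7 4 9 2 5 3.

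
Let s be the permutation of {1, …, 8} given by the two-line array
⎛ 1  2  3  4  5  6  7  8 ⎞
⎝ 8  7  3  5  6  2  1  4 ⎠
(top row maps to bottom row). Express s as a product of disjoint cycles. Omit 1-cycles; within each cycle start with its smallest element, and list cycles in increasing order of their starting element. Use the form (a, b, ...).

(1, 8, 4, 5, 6, 2, 7)

From 1: 1 → 8 → 4 → 5 → 6 → 2 → 7 → 1, closing the cycle (1, 8, 4, 5, 6, 2, 7).
Continuing from each remaining unvisited element yields (1, 8, 4, 5, 6, 2, 7).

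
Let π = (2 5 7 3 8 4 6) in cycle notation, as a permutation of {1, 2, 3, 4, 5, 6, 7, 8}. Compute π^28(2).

2

2 lies in the 7-cycle (2 5 7 3 8 4 6).
Since the cycle has length 7, π^28 acts on it the same as π^0 (28 mod 7 = 0).
So π^28(2) = 2.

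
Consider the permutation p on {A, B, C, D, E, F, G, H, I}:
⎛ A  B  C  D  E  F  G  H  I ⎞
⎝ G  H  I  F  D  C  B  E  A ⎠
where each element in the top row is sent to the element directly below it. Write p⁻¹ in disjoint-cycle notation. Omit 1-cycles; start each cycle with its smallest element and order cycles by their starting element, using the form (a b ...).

(A I C F D E H B G)

First write p in disjoint cycles: (A G B H E D F C I).
The inverse reverses every cycle; in canonical form, p⁻¹ = (A I C F D E H B G).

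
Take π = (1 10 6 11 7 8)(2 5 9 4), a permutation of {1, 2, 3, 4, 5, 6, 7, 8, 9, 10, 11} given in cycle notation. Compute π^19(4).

4 lies in the 4-cycle (2 5 9 4).
On a 4-cycle, π^4 is the identity, so π^19 = π^3 there (19 ≡ 3 mod 4).
Stepping 3 places around the cycle: 4 → 2 → 5 → 9.

9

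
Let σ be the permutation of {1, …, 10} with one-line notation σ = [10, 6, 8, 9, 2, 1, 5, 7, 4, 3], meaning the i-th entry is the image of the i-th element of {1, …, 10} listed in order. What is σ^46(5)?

Tracing 5 → 2 → … returns to 5 after 8 steps, so 5 lies in an 8-cycle (1 10 3 8 7 5 2 6).
Powers repeat with period 8 on this cycle, and 46 mod 8 = 6, so σ^46(5) = σ^6(5).
Advancing 6 steps from 5: 5 → 2 → 6 → 1 → 10 → 3 → 8.

8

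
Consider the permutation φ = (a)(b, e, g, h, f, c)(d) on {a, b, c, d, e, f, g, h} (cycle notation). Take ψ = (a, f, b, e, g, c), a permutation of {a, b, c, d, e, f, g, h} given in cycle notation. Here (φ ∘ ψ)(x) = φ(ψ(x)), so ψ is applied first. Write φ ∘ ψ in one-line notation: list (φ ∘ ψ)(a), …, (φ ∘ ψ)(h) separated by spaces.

c g a d h e b f

For each element, apply ψ then φ: a → f → c; b → e → g; c → a → a; d → d → d; e → g → h; f → b → e; g → c → b; h → h → f.
Collecting the images, φ ∘ ψ = [c g a d h e b f].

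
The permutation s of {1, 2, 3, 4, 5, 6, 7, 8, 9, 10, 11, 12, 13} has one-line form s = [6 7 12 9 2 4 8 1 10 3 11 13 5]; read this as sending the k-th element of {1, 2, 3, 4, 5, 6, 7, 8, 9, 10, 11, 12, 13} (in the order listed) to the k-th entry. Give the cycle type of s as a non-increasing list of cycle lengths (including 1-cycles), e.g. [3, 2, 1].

The disjoint cycles are (1 6 4 9 10 3 12 13 5 2 7 8)(11), with lengths 12, 1 in non-increasing order.

[12, 1]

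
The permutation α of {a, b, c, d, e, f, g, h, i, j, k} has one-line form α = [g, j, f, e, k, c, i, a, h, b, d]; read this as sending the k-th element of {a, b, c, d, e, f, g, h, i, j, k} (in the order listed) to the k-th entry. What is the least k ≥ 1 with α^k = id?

Decomposing into disjoint cycles gives cycle lengths 4, 3, 2, 2.
Since disjoint cycles commute, ord(α) = lcm(4, 3, 2, 2) = 12.

12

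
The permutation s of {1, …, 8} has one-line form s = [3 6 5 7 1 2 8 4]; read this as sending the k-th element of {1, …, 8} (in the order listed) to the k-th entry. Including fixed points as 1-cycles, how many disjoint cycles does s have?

The cycle decomposition is (1, 3, 5)(2, 6)(4, 7, 8), which has 3 cycles (counting 1-cycles).

3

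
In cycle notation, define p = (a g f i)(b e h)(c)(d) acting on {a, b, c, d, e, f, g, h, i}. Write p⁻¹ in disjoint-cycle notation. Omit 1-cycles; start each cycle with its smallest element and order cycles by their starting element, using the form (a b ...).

(a i f g)(b h e)

If p sends a → b within a cycle, p⁻¹ sends b → a; equivalently, reverse each cycle.
Reversing each cycle of p and rotating so the smallest element leads gives (a i f g)(b h e).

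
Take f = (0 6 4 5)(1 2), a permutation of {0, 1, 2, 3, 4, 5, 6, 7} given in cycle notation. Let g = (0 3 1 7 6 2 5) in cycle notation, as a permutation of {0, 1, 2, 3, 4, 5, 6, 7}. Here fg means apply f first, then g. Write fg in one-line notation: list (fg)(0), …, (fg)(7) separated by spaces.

2 5 7 1 0 3 4 6

(fg)(x) = g(f(x)). Computing each image: g(f(0)) = g(6) = 2, g(f(1)) = g(2) = 5, g(f(2)) = g(1) = 7, g(f(3)) = g(3) = 1, g(f(4)) = g(5) = 0, g(f(5)) = g(0) = 3, g(f(6)) = g(4) = 4, g(f(7)) = g(7) = 6.
Hence fg = [2 5 7 1 0 3 4 6].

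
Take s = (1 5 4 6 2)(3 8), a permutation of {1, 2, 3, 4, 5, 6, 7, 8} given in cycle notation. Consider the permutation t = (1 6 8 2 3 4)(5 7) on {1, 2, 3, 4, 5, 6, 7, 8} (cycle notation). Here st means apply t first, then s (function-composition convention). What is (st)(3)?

6

t(3) = 4, then s(4) = 6; composing gives (st)(3) = 6.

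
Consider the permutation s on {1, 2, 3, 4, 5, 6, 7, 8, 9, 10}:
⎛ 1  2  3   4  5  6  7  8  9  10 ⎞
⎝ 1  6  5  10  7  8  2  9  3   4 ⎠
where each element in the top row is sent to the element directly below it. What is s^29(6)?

8

Tracing 6 → 8 → … returns to 6 after 7 steps, so 6 lies in a 7-cycle (2 6 8 9 3 5 7).
Powers repeat with period 7 on this cycle, and 29 mod 7 = 1, so s^29(6) = s^1(6).
Stepping 1 place around the cycle: 6 → 8.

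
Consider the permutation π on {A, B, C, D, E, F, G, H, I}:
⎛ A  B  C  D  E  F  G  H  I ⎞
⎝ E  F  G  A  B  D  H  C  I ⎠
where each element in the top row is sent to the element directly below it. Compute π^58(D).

Tracing D → A → … returns to D after 5 steps, so D lies in a 5-cycle (A E B F D).
On a 5-cycle, π^5 is the identity, so π^58 = π^3 there (58 ≡ 3 mod 5).
Stepping 3 places around the cycle: D → A → E → B.

B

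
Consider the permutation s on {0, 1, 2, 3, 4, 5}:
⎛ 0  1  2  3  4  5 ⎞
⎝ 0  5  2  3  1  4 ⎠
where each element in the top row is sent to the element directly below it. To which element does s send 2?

2

The entry below 2 in the array is 2, so s(2) = 2.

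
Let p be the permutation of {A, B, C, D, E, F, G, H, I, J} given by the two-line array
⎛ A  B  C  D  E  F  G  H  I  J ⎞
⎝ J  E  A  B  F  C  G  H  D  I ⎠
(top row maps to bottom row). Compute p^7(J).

Tracing J → I → … returns to J after 8 steps, so J lies in an 8-cycle (A, J, I, D, B, E, F, C).
Stepping 7 places around the cycle: J → I → D → B → E → F → C → A.

A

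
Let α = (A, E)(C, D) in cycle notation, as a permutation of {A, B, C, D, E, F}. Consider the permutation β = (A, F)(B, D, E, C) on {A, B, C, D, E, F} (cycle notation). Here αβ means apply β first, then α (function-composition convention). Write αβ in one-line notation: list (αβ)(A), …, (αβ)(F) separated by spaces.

F C B A D E

(αβ)(x) = α(β(x)). Computing each image: α(β(A)) = α(F) = F, α(β(B)) = α(D) = C, α(β(C)) = α(B) = B, α(β(D)) = α(E) = A, α(β(E)) = α(C) = D, α(β(F)) = α(A) = E.
Hence αβ = [F C B A D E].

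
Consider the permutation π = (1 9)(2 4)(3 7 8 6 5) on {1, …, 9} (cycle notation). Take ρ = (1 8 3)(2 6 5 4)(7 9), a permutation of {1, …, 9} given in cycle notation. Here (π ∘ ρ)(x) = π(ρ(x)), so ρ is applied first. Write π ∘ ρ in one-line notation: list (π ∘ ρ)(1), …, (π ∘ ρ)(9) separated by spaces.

Chase each element through ρ then π: 1 → 8 → 6; 2 → 6 → 5; 3 → 1 → 9; 4 → 2 → 4; 5 → 4 → 2; 6 → 5 → 3; 7 → 9 → 1; 8 → 3 → 7; 9 → 7 → 8.
Collecting the images, π ∘ ρ = [6 5 9 4 2 3 1 7 8].

6 5 9 4 2 3 1 7 8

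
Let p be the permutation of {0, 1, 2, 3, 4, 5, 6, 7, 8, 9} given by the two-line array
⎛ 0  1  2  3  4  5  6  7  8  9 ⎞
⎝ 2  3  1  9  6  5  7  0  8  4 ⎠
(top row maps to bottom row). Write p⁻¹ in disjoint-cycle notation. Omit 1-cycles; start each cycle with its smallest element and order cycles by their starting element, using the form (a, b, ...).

First write p in disjoint cycles: (0, 2, 1, 3, 9, 4, 6, 7).
The inverse reverses every cycle; in canonical form, p⁻¹ = (0, 7, 6, 4, 9, 3, 1, 2).

(0, 7, 6, 4, 9, 3, 1, 2)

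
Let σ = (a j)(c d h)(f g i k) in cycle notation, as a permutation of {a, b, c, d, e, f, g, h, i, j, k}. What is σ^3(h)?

h

h lies in the 3-cycle (c d h).
Powers repeat with period 3 on this cycle, and 3 mod 3 = 0, so σ^3(h) = σ^0(h).
So σ^3(h) = h.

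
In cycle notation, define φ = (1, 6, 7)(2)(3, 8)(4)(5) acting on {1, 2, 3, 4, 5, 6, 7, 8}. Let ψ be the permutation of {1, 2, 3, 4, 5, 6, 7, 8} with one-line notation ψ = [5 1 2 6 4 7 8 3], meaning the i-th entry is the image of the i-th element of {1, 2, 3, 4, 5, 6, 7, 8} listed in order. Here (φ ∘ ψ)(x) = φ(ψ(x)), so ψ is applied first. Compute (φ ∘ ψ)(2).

First apply ψ: ψ(2) = 1, then φ(1) = 6. Thus (φ ∘ ψ)(2) = 6.

6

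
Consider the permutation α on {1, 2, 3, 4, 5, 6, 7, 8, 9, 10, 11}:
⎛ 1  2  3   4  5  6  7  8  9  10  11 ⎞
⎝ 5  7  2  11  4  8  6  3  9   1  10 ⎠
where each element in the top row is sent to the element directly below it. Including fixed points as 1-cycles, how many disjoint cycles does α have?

The cycle decomposition is (1 5 4 11 10)(2 7 6 8 3)(9), which has 3 cycles (counting 1-cycles).

3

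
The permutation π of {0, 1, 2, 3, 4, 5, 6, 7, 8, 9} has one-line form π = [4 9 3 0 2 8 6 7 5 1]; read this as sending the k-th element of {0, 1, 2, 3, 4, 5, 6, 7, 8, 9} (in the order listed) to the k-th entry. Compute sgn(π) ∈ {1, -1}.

In disjoint-cycle form the cycle lengths are 4, 2, 2, 1, 1.
A cycle of length ℓ contributes ℓ−1 transpositions, so π is a product of 3 + 1 + 1 = 5 transpositions — odd.

-1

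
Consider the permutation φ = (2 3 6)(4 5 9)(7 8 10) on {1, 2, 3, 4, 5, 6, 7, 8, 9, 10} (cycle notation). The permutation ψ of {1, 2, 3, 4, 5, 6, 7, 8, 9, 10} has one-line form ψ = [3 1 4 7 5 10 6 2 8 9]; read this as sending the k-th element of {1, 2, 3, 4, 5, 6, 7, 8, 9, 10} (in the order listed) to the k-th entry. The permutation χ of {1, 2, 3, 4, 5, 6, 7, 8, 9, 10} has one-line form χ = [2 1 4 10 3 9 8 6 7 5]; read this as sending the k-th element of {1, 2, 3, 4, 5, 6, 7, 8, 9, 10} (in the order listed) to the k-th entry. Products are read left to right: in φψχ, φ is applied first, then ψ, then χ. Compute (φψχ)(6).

2

Apply the permutations in order: φ(6) = 2, then ψ(2) = 1, then χ(1) = 2. So (φψχ)(6) = 2.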